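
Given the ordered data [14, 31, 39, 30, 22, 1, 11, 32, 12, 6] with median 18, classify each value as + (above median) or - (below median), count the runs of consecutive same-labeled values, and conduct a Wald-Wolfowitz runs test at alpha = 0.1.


Step 1: Compute median = 18; label A = above, B = below.
Labels in order: BAAAABBABB  (n_A = 5, n_B = 5)
Step 2: Count runs R = 5.
Step 3: Under H0 (random ordering), E[R] = 2*n_A*n_B/(n_A+n_B) + 1 = 2*5*5/10 + 1 = 6.0000.
        Var[R] = 2*n_A*n_B*(2*n_A*n_B - n_A - n_B) / ((n_A+n_B)^2 * (n_A+n_B-1)) = 2000/900 = 2.2222.
        SD[R] = 1.4907.
Step 4: Continuity-corrected z = (R + 0.5 - E[R]) / SD[R] = (5 + 0.5 - 6.0000) / 1.4907 = -0.3354.
Step 5: Two-sided p-value via normal approximation = 2*(1 - Phi(|z|)) = 0.737316.
Step 6: alpha = 0.1. fail to reject H0.

R = 5, z = -0.3354, p = 0.737316, fail to reject H0.


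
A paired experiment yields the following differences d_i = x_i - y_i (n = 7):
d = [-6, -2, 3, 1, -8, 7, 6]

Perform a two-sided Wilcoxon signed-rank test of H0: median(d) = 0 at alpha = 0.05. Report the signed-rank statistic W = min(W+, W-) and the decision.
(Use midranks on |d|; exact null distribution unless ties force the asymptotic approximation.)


Step 1: Drop any zero differences (none here) and take |d_i|.
|d| = [6, 2, 3, 1, 8, 7, 6]
Step 2: Midrank |d_i| (ties get averaged ranks).
ranks: |6|->4.5, |2|->2, |3|->3, |1|->1, |8|->7, |7|->6, |6|->4.5
Step 3: Attach original signs; sum ranks with positive sign and with negative sign.
W+ = 3 + 1 + 6 + 4.5 = 14.5
W- = 4.5 + 2 + 7 = 13.5
(Check: W+ + W- = 28 should equal n(n+1)/2 = 28.)
Step 4: Test statistic W = min(W+, W-) = 13.5.
Step 5: Ties in |d|, so use the tie-corrected normal approximation.
        E[W] = n(n+1)/4 = 7*8/4 = 14.
        Tie groups: |d|=6 (t=2); sum(t^3 - t) = 6.
        Var[W] = n(n+1)(2n+1)/24 - sum(t^3-t)/48 = 840/24 - 6/48 = 34.875.
        z = (W - E[W]) / sqrt(Var[W]) = (13.5 - 14) / 5.9055 = -0.0847.
        Two-sided p = 2*Phi(z) = 0.932526.
Step 6: alpha = 0.05. fail to reject H0.

W+ = 14.5, W- = 13.5, W = min = 13.5, p = 0.932526, fail to reject H0.


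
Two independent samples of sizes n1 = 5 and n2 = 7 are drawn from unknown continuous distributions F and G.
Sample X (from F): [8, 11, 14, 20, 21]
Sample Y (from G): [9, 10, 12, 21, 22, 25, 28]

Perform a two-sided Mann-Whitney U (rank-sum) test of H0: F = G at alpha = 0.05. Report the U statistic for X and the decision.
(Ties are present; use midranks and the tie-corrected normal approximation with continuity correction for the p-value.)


Step 1: Combine and sort all 12 observations; assign midranks.
sorted (value, group): (8,X), (9,Y), (10,Y), (11,X), (12,Y), (14,X), (20,X), (21,X), (21,Y), (22,Y), (25,Y), (28,Y)
ranks: 8->1, 9->2, 10->3, 11->4, 12->5, 14->6, 20->7, 21->8.5, 21->8.5, 22->10, 25->11, 28->12
Step 2: Rank sum for X: R1 = 1 + 4 + 6 + 7 + 8.5 = 26.5.
Step 3: U_X = R1 - n1(n1+1)/2 = 26.5 - 5*6/2 = 26.5 - 15 = 11.5.
       U_Y = n1*n2 - U_X = 35 - 11.5 = 23.5.
Step 4: Ties are present, so use the tie-corrected normal approximation (with continuity correction) for the p-value.
Step 5: p-value = 0.370914; compare to alpha = 0.05. fail to reject H0.

U_X = 11.5, p = 0.370914, fail to reject H0 at alpha = 0.05.


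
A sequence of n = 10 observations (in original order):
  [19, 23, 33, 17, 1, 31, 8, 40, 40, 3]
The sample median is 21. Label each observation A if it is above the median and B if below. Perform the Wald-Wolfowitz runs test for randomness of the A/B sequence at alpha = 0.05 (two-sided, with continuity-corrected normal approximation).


Step 1: Compute median = 21; label A = above, B = below.
Labels in order: BAABBABAAB  (n_A = 5, n_B = 5)
Step 2: Count runs R = 7.
Step 3: Under H0 (random ordering), E[R] = 2*n_A*n_B/(n_A+n_B) + 1 = 2*5*5/10 + 1 = 6.0000.
        Var[R] = 2*n_A*n_B*(2*n_A*n_B - n_A - n_B) / ((n_A+n_B)^2 * (n_A+n_B-1)) = 2000/900 = 2.2222.
        SD[R] = 1.4907.
Step 4: Continuity-corrected z = (R - 0.5 - E[R]) / SD[R] = (7 - 0.5 - 6.0000) / 1.4907 = 0.3354.
Step 5: Two-sided p-value via normal approximation = 2*(1 - Phi(|z|)) = 0.737316.
Step 6: alpha = 0.05. fail to reject H0.

R = 7, z = 0.3354, p = 0.737316, fail to reject H0.


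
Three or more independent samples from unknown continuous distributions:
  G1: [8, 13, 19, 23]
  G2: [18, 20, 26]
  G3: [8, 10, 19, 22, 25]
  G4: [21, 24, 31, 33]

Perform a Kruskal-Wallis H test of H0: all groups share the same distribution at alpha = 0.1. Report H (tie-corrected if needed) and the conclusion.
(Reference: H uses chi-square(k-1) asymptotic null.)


Step 1: Combine all N = 16 observations and assign midranks.
sorted (value, group, rank): (8,G1,1.5), (8,G3,1.5), (10,G3,3), (13,G1,4), (18,G2,5), (19,G1,6.5), (19,G3,6.5), (20,G2,8), (21,G4,9), (22,G3,10), (23,G1,11), (24,G4,12), (25,G3,13), (26,G2,14), (31,G4,15), (33,G4,16)
Step 2: Sum ranks within each group.
R_1 = 23 (n_1 = 4)
R_2 = 27 (n_2 = 3)
R_3 = 34 (n_3 = 5)
R_4 = 52 (n_4 = 4)
Step 3: H = 12/(N(N+1)) * sum(R_i^2/n_i) - 3(N+1)
     = 12/(16*17) * (23^2/4 + 27^2/3 + 34^2/5 + 52^2/4) - 3*17
     = 0.044118 * 1282.45 - 51
     = 5.578676.
Step 4: Ties present; correction factor C = 1 - 12/(16^3 - 16) = 0.997059. Corrected H = 5.578676 / 0.997059 = 5.595133.
Step 5: Under H0, H ~ chi^2(3); p-value = 0.133058.
Step 6: alpha = 0.1. fail to reject H0.

H = 5.5951, df = 3, p = 0.133058, fail to reject H0.


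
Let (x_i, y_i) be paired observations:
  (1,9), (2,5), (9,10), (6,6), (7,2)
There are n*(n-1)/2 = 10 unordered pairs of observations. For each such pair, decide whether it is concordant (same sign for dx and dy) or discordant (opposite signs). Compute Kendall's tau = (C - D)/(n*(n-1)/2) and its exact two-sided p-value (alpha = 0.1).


Step 1: Enumerate the 10 unordered pairs (i,j) with i<j and classify each by sign(x_j-x_i) * sign(y_j-y_i).
  (1,2):dx=+1,dy=-4->D; (1,3):dx=+8,dy=+1->C; (1,4):dx=+5,dy=-3->D; (1,5):dx=+6,dy=-7->D
  (2,3):dx=+7,dy=+5->C; (2,4):dx=+4,dy=+1->C; (2,5):dx=+5,dy=-3->D; (3,4):dx=-3,dy=-4->C
  (3,5):dx=-2,dy=-8->C; (4,5):dx=+1,dy=-4->D
Step 2: C = 5, D = 5, total pairs = 10.
Step 3: tau = (C - D)/(n(n-1)/2) = (5 - 5)/10 = 0.000000.
Step 4: Exact two-sided p-value (enumerate n! = 120 permutations of y under H0): p = 1.000000.
Step 5: alpha = 0.1. fail to reject H0.

tau_b = 0.0000 (C=5, D=5), p = 1.000000, fail to reject H0.


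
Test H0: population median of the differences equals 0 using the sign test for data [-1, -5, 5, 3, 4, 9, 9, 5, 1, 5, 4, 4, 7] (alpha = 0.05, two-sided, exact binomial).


Step 1: Discard zero differences. Original n = 13; n_eff = number of nonzero differences = 13.
Nonzero differences (with sign): -1, -5, +5, +3, +4, +9, +9, +5, +1, +5, +4, +4, +7
Step 2: Count signs: positive = 11, negative = 2.
Step 3: Under H0: P(positive) = 0.5, so the number of positives S ~ Bin(13, 0.5).
Step 4: Two-sided exact p-value = sum of Bin(13,0.5) probabilities at or below the observed probability = 0.022461.
Step 5: alpha = 0.05. reject H0.

n_eff = 13, pos = 11, neg = 2, p = 0.022461, reject H0.


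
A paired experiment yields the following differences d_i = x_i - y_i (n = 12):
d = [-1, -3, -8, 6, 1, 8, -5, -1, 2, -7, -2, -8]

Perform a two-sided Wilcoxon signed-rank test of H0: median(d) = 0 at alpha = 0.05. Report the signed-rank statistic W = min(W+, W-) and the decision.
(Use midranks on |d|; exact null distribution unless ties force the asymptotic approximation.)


Step 1: Drop any zero differences (none here) and take |d_i|.
|d| = [1, 3, 8, 6, 1, 8, 5, 1, 2, 7, 2, 8]
Step 2: Midrank |d_i| (ties get averaged ranks).
ranks: |1|->2, |3|->6, |8|->11, |6|->8, |1|->2, |8|->11, |5|->7, |1|->2, |2|->4.5, |7|->9, |2|->4.5, |8|->11
Step 3: Attach original signs; sum ranks with positive sign and with negative sign.
W+ = 8 + 2 + 11 + 4.5 = 25.5
W- = 2 + 6 + 11 + 7 + 2 + 9 + 4.5 + 11 = 52.5
(Check: W+ + W- = 78 should equal n(n+1)/2 = 78.)
Step 4: Test statistic W = min(W+, W-) = 25.5.
Step 5: Ties in |d|, so use the tie-corrected normal approximation.
        E[W] = n(n+1)/4 = 12*13/4 = 39.
        Tie groups: |d|=1 (t=3), |d|=2 (t=2), |d|=8 (t=3); sum(t^3 - t) = 54.
        Var[W] = n(n+1)(2n+1)/24 - sum(t^3-t)/48 = 3900/24 - 54/48 = 161.375.
        z = (W - E[W]) / sqrt(Var[W]) = (25.5 - 39) / 12.7033 = -1.0627.
        Two-sided p = 2*Phi(z) = 0.287913.
Step 6: alpha = 0.05. fail to reject H0.

W+ = 25.5, W- = 52.5, W = min = 25.5, p = 0.287913, fail to reject H0.


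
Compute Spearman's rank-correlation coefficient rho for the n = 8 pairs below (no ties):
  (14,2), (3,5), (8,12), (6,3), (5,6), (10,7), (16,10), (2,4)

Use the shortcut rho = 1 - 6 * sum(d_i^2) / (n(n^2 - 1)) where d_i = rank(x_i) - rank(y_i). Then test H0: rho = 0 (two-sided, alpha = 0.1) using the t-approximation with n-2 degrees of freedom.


Step 1: Rank x and y separately (midranks; no ties here).
rank(x): 14->7, 3->2, 8->5, 6->4, 5->3, 10->6, 16->8, 2->1
rank(y): 2->1, 5->4, 12->8, 3->2, 6->5, 7->6, 10->7, 4->3
Step 2: d_i = R_x(i) - R_y(i); compute d_i^2.
  (7-1)^2=36, (2-4)^2=4, (5-8)^2=9, (4-2)^2=4, (3-5)^2=4, (6-6)^2=0, (8-7)^2=1, (1-3)^2=4
sum(d^2) = 62.
Step 3: rho = 1 - 6*62 / (8*(8^2 - 1)) = 1 - 372/504 = 0.261905.
Step 4: Under H0, t = rho * sqrt((n-2)/(1-rho^2)) = 0.6647 ~ t(6).
Step 5: Two-sided p-value from the t-distribution with 6 df = 0.530923.
Step 6: alpha = 0.1. fail to reject H0.

rho = 0.2619, p = 0.530923, fail to reject H0 at alpha = 0.1.


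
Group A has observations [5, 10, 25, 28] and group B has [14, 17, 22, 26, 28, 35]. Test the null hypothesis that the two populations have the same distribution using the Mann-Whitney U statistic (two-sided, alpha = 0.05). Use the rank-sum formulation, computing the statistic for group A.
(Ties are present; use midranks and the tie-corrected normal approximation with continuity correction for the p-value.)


Step 1: Combine and sort all 10 observations; assign midranks.
sorted (value, group): (5,X), (10,X), (14,Y), (17,Y), (22,Y), (25,X), (26,Y), (28,X), (28,Y), (35,Y)
ranks: 5->1, 10->2, 14->3, 17->4, 22->5, 25->6, 26->7, 28->8.5, 28->8.5, 35->10
Step 2: Rank sum for X: R1 = 1 + 2 + 6 + 8.5 = 17.5.
Step 3: U_X = R1 - n1(n1+1)/2 = 17.5 - 4*5/2 = 17.5 - 10 = 7.5.
       U_Y = n1*n2 - U_X = 24 - 7.5 = 16.5.
Step 4: Ties are present, so use the tie-corrected normal approximation (with continuity correction) for the p-value.
Step 5: p-value = 0.392330; compare to alpha = 0.05. fail to reject H0.

U_X = 7.5, p = 0.392330, fail to reject H0 at alpha = 0.05.


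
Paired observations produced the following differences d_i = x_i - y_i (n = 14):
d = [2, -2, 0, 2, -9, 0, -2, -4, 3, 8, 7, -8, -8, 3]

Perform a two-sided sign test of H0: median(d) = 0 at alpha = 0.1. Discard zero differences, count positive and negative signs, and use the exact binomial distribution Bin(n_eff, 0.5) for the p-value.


Step 1: Discard zero differences. Original n = 14; n_eff = number of nonzero differences = 12.
Nonzero differences (with sign): +2, -2, +2, -9, -2, -4, +3, +8, +7, -8, -8, +3
Step 2: Count signs: positive = 6, negative = 6.
Step 3: Under H0: P(positive) = 0.5, so the number of positives S ~ Bin(12, 0.5).
Step 4: Two-sided exact p-value = sum of Bin(12,0.5) probabilities at or below the observed probability = 1.000000.
Step 5: alpha = 0.1. fail to reject H0.

n_eff = 12, pos = 6, neg = 6, p = 1.000000, fail to reject H0.


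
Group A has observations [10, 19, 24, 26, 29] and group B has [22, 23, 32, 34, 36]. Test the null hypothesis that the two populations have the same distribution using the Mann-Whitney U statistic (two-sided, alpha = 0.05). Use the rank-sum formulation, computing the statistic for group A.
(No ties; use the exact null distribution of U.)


Step 1: Combine and sort all 10 observations; assign midranks.
sorted (value, group): (10,X), (19,X), (22,Y), (23,Y), (24,X), (26,X), (29,X), (32,Y), (34,Y), (36,Y)
ranks: 10->1, 19->2, 22->3, 23->4, 24->5, 26->6, 29->7, 32->8, 34->9, 36->10
Step 2: Rank sum for X: R1 = 1 + 2 + 5 + 6 + 7 = 21.
Step 3: U_X = R1 - n1(n1+1)/2 = 21 - 5*6/2 = 21 - 15 = 6.
       U_Y = n1*n2 - U_X = 25 - 6 = 19.
Step 4: No ties, so the exact null distribution of U (based on enumerating the C(10,5) = 252 equally likely rank assignments) gives the two-sided p-value.
Step 5: p-value = 0.222222; compare to alpha = 0.05. fail to reject H0.

U_X = 6, p = 0.222222, fail to reject H0 at alpha = 0.05.


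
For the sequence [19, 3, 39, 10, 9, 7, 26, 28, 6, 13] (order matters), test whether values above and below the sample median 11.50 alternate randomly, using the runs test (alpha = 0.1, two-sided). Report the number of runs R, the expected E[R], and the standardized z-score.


Step 1: Compute median = 11.50; label A = above, B = below.
Labels in order: ABABBBAABA  (n_A = 5, n_B = 5)
Step 2: Count runs R = 7.
Step 3: Under H0 (random ordering), E[R] = 2*n_A*n_B/(n_A+n_B) + 1 = 2*5*5/10 + 1 = 6.0000.
        Var[R] = 2*n_A*n_B*(2*n_A*n_B - n_A - n_B) / ((n_A+n_B)^2 * (n_A+n_B-1)) = 2000/900 = 2.2222.
        SD[R] = 1.4907.
Step 4: Continuity-corrected z = (R - 0.5 - E[R]) / SD[R] = (7 - 0.5 - 6.0000) / 1.4907 = 0.3354.
Step 5: Two-sided p-value via normal approximation = 2*(1 - Phi(|z|)) = 0.737316.
Step 6: alpha = 0.1. fail to reject H0.

R = 7, z = 0.3354, p = 0.737316, fail to reject H0.


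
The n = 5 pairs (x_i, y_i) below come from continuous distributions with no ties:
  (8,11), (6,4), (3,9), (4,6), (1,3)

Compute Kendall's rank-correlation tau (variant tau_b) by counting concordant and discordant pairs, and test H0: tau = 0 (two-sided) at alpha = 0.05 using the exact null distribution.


Step 1: Enumerate the 10 unordered pairs (i,j) with i<j and classify each by sign(x_j-x_i) * sign(y_j-y_i).
  (1,2):dx=-2,dy=-7->C; (1,3):dx=-5,dy=-2->C; (1,4):dx=-4,dy=-5->C; (1,5):dx=-7,dy=-8->C
  (2,3):dx=-3,dy=+5->D; (2,4):dx=-2,dy=+2->D; (2,5):dx=-5,dy=-1->C; (3,4):dx=+1,dy=-3->D
  (3,5):dx=-2,dy=-6->C; (4,5):dx=-3,dy=-3->C
Step 2: C = 7, D = 3, total pairs = 10.
Step 3: tau = (C - D)/(n(n-1)/2) = (7 - 3)/10 = 0.400000.
Step 4: Exact two-sided p-value (enumerate n! = 120 permutations of y under H0): p = 0.483333.
Step 5: alpha = 0.05. fail to reject H0.

tau_b = 0.4000 (C=7, D=3), p = 0.483333, fail to reject H0.


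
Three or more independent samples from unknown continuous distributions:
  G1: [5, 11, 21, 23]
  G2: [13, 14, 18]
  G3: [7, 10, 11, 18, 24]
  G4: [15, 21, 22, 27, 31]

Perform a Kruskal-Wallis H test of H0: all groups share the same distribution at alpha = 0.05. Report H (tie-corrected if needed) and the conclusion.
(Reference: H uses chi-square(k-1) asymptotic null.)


Step 1: Combine all N = 17 observations and assign midranks.
sorted (value, group, rank): (5,G1,1), (7,G3,2), (10,G3,3), (11,G1,4.5), (11,G3,4.5), (13,G2,6), (14,G2,7), (15,G4,8), (18,G2,9.5), (18,G3,9.5), (21,G1,11.5), (21,G4,11.5), (22,G4,13), (23,G1,14), (24,G3,15), (27,G4,16), (31,G4,17)
Step 2: Sum ranks within each group.
R_1 = 31 (n_1 = 4)
R_2 = 22.5 (n_2 = 3)
R_3 = 34 (n_3 = 5)
R_4 = 65.5 (n_4 = 5)
Step 3: H = 12/(N(N+1)) * sum(R_i^2/n_i) - 3(N+1)
     = 12/(17*18) * (31^2/4 + 22.5^2/3 + 34^2/5 + 65.5^2/5) - 3*18
     = 0.039216 * 1498.25 - 54
     = 4.754902.
Step 4: Ties present; correction factor C = 1 - 18/(17^3 - 17) = 0.996324. Corrected H = 4.754902 / 0.996324 = 4.772448.
Step 5: Under H0, H ~ chi^2(3); p-value = 0.189238.
Step 6: alpha = 0.05. fail to reject H0.

H = 4.7724, df = 3, p = 0.189238, fail to reject H0.


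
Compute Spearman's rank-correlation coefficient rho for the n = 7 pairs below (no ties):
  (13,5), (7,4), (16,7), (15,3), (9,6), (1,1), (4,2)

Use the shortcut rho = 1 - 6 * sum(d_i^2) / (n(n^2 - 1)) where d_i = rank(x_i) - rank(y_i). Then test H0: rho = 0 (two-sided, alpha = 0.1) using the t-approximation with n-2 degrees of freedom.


Step 1: Rank x and y separately (midranks; no ties here).
rank(x): 13->5, 7->3, 16->7, 15->6, 9->4, 1->1, 4->2
rank(y): 5->5, 4->4, 7->7, 3->3, 6->6, 1->1, 2->2
Step 2: d_i = R_x(i) - R_y(i); compute d_i^2.
  (5-5)^2=0, (3-4)^2=1, (7-7)^2=0, (6-3)^2=9, (4-6)^2=4, (1-1)^2=0, (2-2)^2=0
sum(d^2) = 14.
Step 3: rho = 1 - 6*14 / (7*(7^2 - 1)) = 1 - 84/336 = 0.750000.
Step 4: Under H0, t = rho * sqrt((n-2)/(1-rho^2)) = 2.5355 ~ t(5).
Step 5: Two-sided p-value from the t-distribution with 5 df = 0.052181.
Step 6: alpha = 0.1. reject H0.

rho = 0.7500, p = 0.052181, reject H0 at alpha = 0.1.


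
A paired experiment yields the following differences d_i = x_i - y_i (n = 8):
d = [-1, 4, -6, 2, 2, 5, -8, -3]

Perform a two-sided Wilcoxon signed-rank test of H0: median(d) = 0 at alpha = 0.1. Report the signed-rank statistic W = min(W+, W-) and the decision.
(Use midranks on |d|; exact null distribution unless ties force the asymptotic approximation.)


Step 1: Drop any zero differences (none here) and take |d_i|.
|d| = [1, 4, 6, 2, 2, 5, 8, 3]
Step 2: Midrank |d_i| (ties get averaged ranks).
ranks: |1|->1, |4|->5, |6|->7, |2|->2.5, |2|->2.5, |5|->6, |8|->8, |3|->4
Step 3: Attach original signs; sum ranks with positive sign and with negative sign.
W+ = 5 + 2.5 + 2.5 + 6 = 16
W- = 1 + 7 + 8 + 4 = 20
(Check: W+ + W- = 36 should equal n(n+1)/2 = 36.)
Step 4: Test statistic W = min(W+, W-) = 16.
Step 5: Ties in |d|, so use the tie-corrected normal approximation.
        E[W] = n(n+1)/4 = 8*9/4 = 18.
        Tie groups: |d|=2 (t=2); sum(t^3 - t) = 6.
        Var[W] = n(n+1)(2n+1)/24 - sum(t^3-t)/48 = 1224/24 - 6/48 = 50.875.
        z = (W - E[W]) / sqrt(Var[W]) = (16 - 18) / 7.1327 = -0.2804.
        Two-sided p = 2*Phi(z) = 0.779171.
Step 6: alpha = 0.1. fail to reject H0.

W+ = 16, W- = 20, W = min = 16, p = 0.779171, fail to reject H0.


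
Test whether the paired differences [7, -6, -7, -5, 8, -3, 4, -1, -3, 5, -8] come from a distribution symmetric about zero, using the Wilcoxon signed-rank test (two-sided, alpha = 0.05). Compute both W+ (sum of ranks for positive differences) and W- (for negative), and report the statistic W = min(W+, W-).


Step 1: Drop any zero differences (none here) and take |d_i|.
|d| = [7, 6, 7, 5, 8, 3, 4, 1, 3, 5, 8]
Step 2: Midrank |d_i| (ties get averaged ranks).
ranks: |7|->8.5, |6|->7, |7|->8.5, |5|->5.5, |8|->10.5, |3|->2.5, |4|->4, |1|->1, |3|->2.5, |5|->5.5, |8|->10.5
Step 3: Attach original signs; sum ranks with positive sign and with negative sign.
W+ = 8.5 + 10.5 + 4 + 5.5 = 28.5
W- = 7 + 8.5 + 5.5 + 2.5 + 1 + 2.5 + 10.5 = 37.5
(Check: W+ + W- = 66 should equal n(n+1)/2 = 66.)
Step 4: Test statistic W = min(W+, W-) = 28.5.
Step 5: Ties in |d|, so use the tie-corrected normal approximation.
        E[W] = n(n+1)/4 = 11*12/4 = 33.
        Tie groups: |d|=3 (t=2), |d|=5 (t=2), |d|=7 (t=2), |d|=8 (t=2); sum(t^3 - t) = 24.
        Var[W] = n(n+1)(2n+1)/24 - sum(t^3-t)/48 = 3036/24 - 24/48 = 126.
        z = (W - E[W]) / sqrt(Var[W]) = (28.5 - 33) / 11.2250 = -0.4009.
        Two-sided p = 2*Phi(z) = 0.688500.
Step 6: alpha = 0.05. fail to reject H0.

W+ = 28.5, W- = 37.5, W = min = 28.5, p = 0.688500, fail to reject H0.


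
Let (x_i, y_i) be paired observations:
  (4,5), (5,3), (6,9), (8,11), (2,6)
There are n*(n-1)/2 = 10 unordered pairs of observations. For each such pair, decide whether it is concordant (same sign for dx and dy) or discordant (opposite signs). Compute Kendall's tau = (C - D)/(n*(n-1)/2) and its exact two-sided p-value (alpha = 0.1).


Step 1: Enumerate the 10 unordered pairs (i,j) with i<j and classify each by sign(x_j-x_i) * sign(y_j-y_i).
  (1,2):dx=+1,dy=-2->D; (1,3):dx=+2,dy=+4->C; (1,4):dx=+4,dy=+6->C; (1,5):dx=-2,dy=+1->D
  (2,3):dx=+1,dy=+6->C; (2,4):dx=+3,dy=+8->C; (2,5):dx=-3,dy=+3->D; (3,4):dx=+2,dy=+2->C
  (3,5):dx=-4,dy=-3->C; (4,5):dx=-6,dy=-5->C
Step 2: C = 7, D = 3, total pairs = 10.
Step 3: tau = (C - D)/(n(n-1)/2) = (7 - 3)/10 = 0.400000.
Step 4: Exact two-sided p-value (enumerate n! = 120 permutations of y under H0): p = 0.483333.
Step 5: alpha = 0.1. fail to reject H0.

tau_b = 0.4000 (C=7, D=3), p = 0.483333, fail to reject H0.


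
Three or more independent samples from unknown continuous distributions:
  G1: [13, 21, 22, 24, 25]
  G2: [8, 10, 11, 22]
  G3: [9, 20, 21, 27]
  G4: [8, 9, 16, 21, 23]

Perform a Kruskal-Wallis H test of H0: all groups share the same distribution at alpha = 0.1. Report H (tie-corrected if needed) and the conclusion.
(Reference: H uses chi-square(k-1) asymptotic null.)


Step 1: Combine all N = 18 observations and assign midranks.
sorted (value, group, rank): (8,G2,1.5), (8,G4,1.5), (9,G3,3.5), (9,G4,3.5), (10,G2,5), (11,G2,6), (13,G1,7), (16,G4,8), (20,G3,9), (21,G1,11), (21,G3,11), (21,G4,11), (22,G1,13.5), (22,G2,13.5), (23,G4,15), (24,G1,16), (25,G1,17), (27,G3,18)
Step 2: Sum ranks within each group.
R_1 = 64.5 (n_1 = 5)
R_2 = 26 (n_2 = 4)
R_3 = 41.5 (n_3 = 4)
R_4 = 39 (n_4 = 5)
Step 3: H = 12/(N(N+1)) * sum(R_i^2/n_i) - 3(N+1)
     = 12/(18*19) * (64.5^2/5 + 26^2/4 + 41.5^2/4 + 39^2/5) - 3*19
     = 0.035088 * 1735.81 - 57
     = 3.905702.
Step 4: Ties present; correction factor C = 1 - 42/(18^3 - 18) = 0.992776. Corrected H = 3.905702 / 0.992776 = 3.934122.
Step 5: Under H0, H ~ chi^2(3); p-value = 0.268666.
Step 6: alpha = 0.1. fail to reject H0.

H = 3.9341, df = 3, p = 0.268666, fail to reject H0.


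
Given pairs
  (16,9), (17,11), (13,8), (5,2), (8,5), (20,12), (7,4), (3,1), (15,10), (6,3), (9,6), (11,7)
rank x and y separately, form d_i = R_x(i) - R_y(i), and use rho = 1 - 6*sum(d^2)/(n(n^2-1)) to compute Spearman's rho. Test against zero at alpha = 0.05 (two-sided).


Step 1: Rank x and y separately (midranks; no ties here).
rank(x): 16->10, 17->11, 13->8, 5->2, 8->5, 20->12, 7->4, 3->1, 15->9, 6->3, 9->6, 11->7
rank(y): 9->9, 11->11, 8->8, 2->2, 5->5, 12->12, 4->4, 1->1, 10->10, 3->3, 6->6, 7->7
Step 2: d_i = R_x(i) - R_y(i); compute d_i^2.
  (10-9)^2=1, (11-11)^2=0, (8-8)^2=0, (2-2)^2=0, (5-5)^2=0, (12-12)^2=0, (4-4)^2=0, (1-1)^2=0, (9-10)^2=1, (3-3)^2=0, (6-6)^2=0, (7-7)^2=0
sum(d^2) = 2.
Step 3: rho = 1 - 6*2 / (12*(12^2 - 1)) = 1 - 12/1716 = 0.993007.
Step 4: Under H0, t = rho * sqrt((n-2)/(1-rho^2)) = 26.5990 ~ t(10).
Step 5: Two-sided p-value from the t-distribution with 10 df = 0.000000.
Step 6: alpha = 0.05. reject H0.

rho = 0.9930, p = 0.000000, reject H0 at alpha = 0.05.


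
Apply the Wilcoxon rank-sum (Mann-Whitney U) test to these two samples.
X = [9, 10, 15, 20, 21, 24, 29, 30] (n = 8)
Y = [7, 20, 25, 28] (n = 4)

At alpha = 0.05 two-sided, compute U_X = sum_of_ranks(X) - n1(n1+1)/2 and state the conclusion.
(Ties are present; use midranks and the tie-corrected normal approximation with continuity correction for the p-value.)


Step 1: Combine and sort all 12 observations; assign midranks.
sorted (value, group): (7,Y), (9,X), (10,X), (15,X), (20,X), (20,Y), (21,X), (24,X), (25,Y), (28,Y), (29,X), (30,X)
ranks: 7->1, 9->2, 10->3, 15->4, 20->5.5, 20->5.5, 21->7, 24->8, 25->9, 28->10, 29->11, 30->12
Step 2: Rank sum for X: R1 = 2 + 3 + 4 + 5.5 + 7 + 8 + 11 + 12 = 52.5.
Step 3: U_X = R1 - n1(n1+1)/2 = 52.5 - 8*9/2 = 52.5 - 36 = 16.5.
       U_Y = n1*n2 - U_X = 32 - 16.5 = 15.5.
Step 4: Ties are present, so use the tie-corrected normal approximation (with continuity correction) for the p-value.
Step 5: p-value = 1.000000; compare to alpha = 0.05. fail to reject H0.

U_X = 16.5, p = 1.000000, fail to reject H0 at alpha = 0.05.


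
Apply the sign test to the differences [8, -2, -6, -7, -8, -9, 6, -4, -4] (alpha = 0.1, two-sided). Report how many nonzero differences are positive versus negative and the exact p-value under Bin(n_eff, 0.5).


Step 1: Discard zero differences. Original n = 9; n_eff = number of nonzero differences = 9.
Nonzero differences (with sign): +8, -2, -6, -7, -8, -9, +6, -4, -4
Step 2: Count signs: positive = 2, negative = 7.
Step 3: Under H0: P(positive) = 0.5, so the number of positives S ~ Bin(9, 0.5).
Step 4: Two-sided exact p-value = sum of Bin(9,0.5) probabilities at or below the observed probability = 0.179688.
Step 5: alpha = 0.1. fail to reject H0.

n_eff = 9, pos = 2, neg = 7, p = 0.179688, fail to reject H0.


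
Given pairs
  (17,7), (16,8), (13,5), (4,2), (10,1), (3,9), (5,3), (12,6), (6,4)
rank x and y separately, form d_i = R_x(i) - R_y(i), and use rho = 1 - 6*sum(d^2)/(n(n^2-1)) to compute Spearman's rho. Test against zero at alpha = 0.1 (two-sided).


Step 1: Rank x and y separately (midranks; no ties here).
rank(x): 17->9, 16->8, 13->7, 4->2, 10->5, 3->1, 5->3, 12->6, 6->4
rank(y): 7->7, 8->8, 5->5, 2->2, 1->1, 9->9, 3->3, 6->6, 4->4
Step 2: d_i = R_x(i) - R_y(i); compute d_i^2.
  (9-7)^2=4, (8-8)^2=0, (7-5)^2=4, (2-2)^2=0, (5-1)^2=16, (1-9)^2=64, (3-3)^2=0, (6-6)^2=0, (4-4)^2=0
sum(d^2) = 88.
Step 3: rho = 1 - 6*88 / (9*(9^2 - 1)) = 1 - 528/720 = 0.266667.
Step 4: Under H0, t = rho * sqrt((n-2)/(1-rho^2)) = 0.7320 ~ t(7).
Step 5: Two-sided p-value from the t-distribution with 7 df = 0.487922.
Step 6: alpha = 0.1. fail to reject H0.

rho = 0.2667, p = 0.487922, fail to reject H0 at alpha = 0.1.


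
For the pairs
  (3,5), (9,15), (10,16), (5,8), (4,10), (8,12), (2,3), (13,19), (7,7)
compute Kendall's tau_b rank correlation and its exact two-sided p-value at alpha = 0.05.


Step 1: Enumerate the 36 unordered pairs (i,j) with i<j and classify each by sign(x_j-x_i) * sign(y_j-y_i).
  (1,2):dx=+6,dy=+10->C; (1,3):dx=+7,dy=+11->C; (1,4):dx=+2,dy=+3->C; (1,5):dx=+1,dy=+5->C
  (1,6):dx=+5,dy=+7->C; (1,7):dx=-1,dy=-2->C; (1,8):dx=+10,dy=+14->C; (1,9):dx=+4,dy=+2->C
  (2,3):dx=+1,dy=+1->C; (2,4):dx=-4,dy=-7->C; (2,5):dx=-5,dy=-5->C; (2,6):dx=-1,dy=-3->C
  (2,7):dx=-7,dy=-12->C; (2,8):dx=+4,dy=+4->C; (2,9):dx=-2,dy=-8->C; (3,4):dx=-5,dy=-8->C
  (3,5):dx=-6,dy=-6->C; (3,6):dx=-2,dy=-4->C; (3,7):dx=-8,dy=-13->C; (3,8):dx=+3,dy=+3->C
  (3,9):dx=-3,dy=-9->C; (4,5):dx=-1,dy=+2->D; (4,6):dx=+3,dy=+4->C; (4,7):dx=-3,dy=-5->C
  (4,8):dx=+8,dy=+11->C; (4,9):dx=+2,dy=-1->D; (5,6):dx=+4,dy=+2->C; (5,7):dx=-2,dy=-7->C
  (5,8):dx=+9,dy=+9->C; (5,9):dx=+3,dy=-3->D; (6,7):dx=-6,dy=-9->C; (6,8):dx=+5,dy=+7->C
  (6,9):dx=-1,dy=-5->C; (7,8):dx=+11,dy=+16->C; (7,9):dx=+5,dy=+4->C; (8,9):dx=-6,dy=-12->C
Step 2: C = 33, D = 3, total pairs = 36.
Step 3: tau = (C - D)/(n(n-1)/2) = (33 - 3)/36 = 0.833333.
Step 4: Exact two-sided p-value (enumerate n! = 362880 permutations of y under H0): p = 0.000854.
Step 5: alpha = 0.05. reject H0.

tau_b = 0.8333 (C=33, D=3), p = 0.000854, reject H0.


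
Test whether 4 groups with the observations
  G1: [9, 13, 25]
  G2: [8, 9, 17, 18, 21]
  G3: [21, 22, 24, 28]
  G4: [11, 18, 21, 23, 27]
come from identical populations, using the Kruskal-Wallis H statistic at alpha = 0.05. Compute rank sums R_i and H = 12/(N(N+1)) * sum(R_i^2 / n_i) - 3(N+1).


Step 1: Combine all N = 17 observations and assign midranks.
sorted (value, group, rank): (8,G2,1), (9,G1,2.5), (9,G2,2.5), (11,G4,4), (13,G1,5), (17,G2,6), (18,G2,7.5), (18,G4,7.5), (21,G2,10), (21,G3,10), (21,G4,10), (22,G3,12), (23,G4,13), (24,G3,14), (25,G1,15), (27,G4,16), (28,G3,17)
Step 2: Sum ranks within each group.
R_1 = 22.5 (n_1 = 3)
R_2 = 27 (n_2 = 5)
R_3 = 53 (n_3 = 4)
R_4 = 50.5 (n_4 = 5)
Step 3: H = 12/(N(N+1)) * sum(R_i^2/n_i) - 3(N+1)
     = 12/(17*18) * (22.5^2/3 + 27^2/5 + 53^2/4 + 50.5^2/5) - 3*18
     = 0.039216 * 1526.85 - 54
     = 5.876471.
Step 4: Ties present; correction factor C = 1 - 36/(17^3 - 17) = 0.992647. Corrected H = 5.876471 / 0.992647 = 5.920000.
Step 5: Under H0, H ~ chi^2(3); p-value = 0.115568.
Step 6: alpha = 0.05. fail to reject H0.

H = 5.9200, df = 3, p = 0.115568, fail to reject H0.


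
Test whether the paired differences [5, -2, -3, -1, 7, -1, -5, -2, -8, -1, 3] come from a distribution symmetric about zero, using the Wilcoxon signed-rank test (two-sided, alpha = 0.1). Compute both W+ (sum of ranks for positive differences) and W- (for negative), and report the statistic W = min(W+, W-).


Step 1: Drop any zero differences (none here) and take |d_i|.
|d| = [5, 2, 3, 1, 7, 1, 5, 2, 8, 1, 3]
Step 2: Midrank |d_i| (ties get averaged ranks).
ranks: |5|->8.5, |2|->4.5, |3|->6.5, |1|->2, |7|->10, |1|->2, |5|->8.5, |2|->4.5, |8|->11, |1|->2, |3|->6.5
Step 3: Attach original signs; sum ranks with positive sign and with negative sign.
W+ = 8.5 + 10 + 6.5 = 25
W- = 4.5 + 6.5 + 2 + 2 + 8.5 + 4.5 + 11 + 2 = 41
(Check: W+ + W- = 66 should equal n(n+1)/2 = 66.)
Step 4: Test statistic W = min(W+, W-) = 25.
Step 5: Ties in |d|, so use the tie-corrected normal approximation.
        E[W] = n(n+1)/4 = 11*12/4 = 33.
        Tie groups: |d|=1 (t=3), |d|=2 (t=2), |d|=3 (t=2), |d|=5 (t=2); sum(t^3 - t) = 42.
        Var[W] = n(n+1)(2n+1)/24 - sum(t^3-t)/48 = 3036/24 - 42/48 = 125.625.
        z = (W - E[W]) / sqrt(Var[W]) = (25 - 33) / 11.2083 = -0.7138.
        Two-sided p = 2*Phi(z) = 0.475376.
Step 6: alpha = 0.1. fail to reject H0.

W+ = 25, W- = 41, W = min = 25, p = 0.475376, fail to reject H0.


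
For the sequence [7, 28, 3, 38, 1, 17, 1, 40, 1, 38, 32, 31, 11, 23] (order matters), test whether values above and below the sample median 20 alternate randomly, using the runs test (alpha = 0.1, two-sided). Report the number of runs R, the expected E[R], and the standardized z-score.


Step 1: Compute median = 20; label A = above, B = below.
Labels in order: BABABBBABAAABA  (n_A = 7, n_B = 7)
Step 2: Count runs R = 10.
Step 3: Under H0 (random ordering), E[R] = 2*n_A*n_B/(n_A+n_B) + 1 = 2*7*7/14 + 1 = 8.0000.
        Var[R] = 2*n_A*n_B*(2*n_A*n_B - n_A - n_B) / ((n_A+n_B)^2 * (n_A+n_B-1)) = 8232/2548 = 3.2308.
        SD[R] = 1.7974.
Step 4: Continuity-corrected z = (R - 0.5 - E[R]) / SD[R] = (10 - 0.5 - 8.0000) / 1.7974 = 0.8345.
Step 5: Two-sided p-value via normal approximation = 2*(1 - Phi(|z|)) = 0.403986.
Step 6: alpha = 0.1. fail to reject H0.

R = 10, z = 0.8345, p = 0.403986, fail to reject H0.


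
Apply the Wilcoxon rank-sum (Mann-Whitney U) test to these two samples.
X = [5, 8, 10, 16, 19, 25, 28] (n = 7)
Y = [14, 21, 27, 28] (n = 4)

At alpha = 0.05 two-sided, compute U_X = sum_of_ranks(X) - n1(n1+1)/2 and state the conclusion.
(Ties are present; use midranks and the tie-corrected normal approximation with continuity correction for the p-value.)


Step 1: Combine and sort all 11 observations; assign midranks.
sorted (value, group): (5,X), (8,X), (10,X), (14,Y), (16,X), (19,X), (21,Y), (25,X), (27,Y), (28,X), (28,Y)
ranks: 5->1, 8->2, 10->3, 14->4, 16->5, 19->6, 21->7, 25->8, 27->9, 28->10.5, 28->10.5
Step 2: Rank sum for X: R1 = 1 + 2 + 3 + 5 + 6 + 8 + 10.5 = 35.5.
Step 3: U_X = R1 - n1(n1+1)/2 = 35.5 - 7*8/2 = 35.5 - 28 = 7.5.
       U_Y = n1*n2 - U_X = 28 - 7.5 = 20.5.
Step 4: Ties are present, so use the tie-corrected normal approximation (with continuity correction) for the p-value.
Step 5: p-value = 0.255756; compare to alpha = 0.05. fail to reject H0.

U_X = 7.5, p = 0.255756, fail to reject H0 at alpha = 0.05.


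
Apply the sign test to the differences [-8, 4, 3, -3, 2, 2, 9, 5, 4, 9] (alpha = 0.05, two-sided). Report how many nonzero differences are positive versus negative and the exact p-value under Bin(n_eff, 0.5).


Step 1: Discard zero differences. Original n = 10; n_eff = number of nonzero differences = 10.
Nonzero differences (with sign): -8, +4, +3, -3, +2, +2, +9, +5, +4, +9
Step 2: Count signs: positive = 8, negative = 2.
Step 3: Under H0: P(positive) = 0.5, so the number of positives S ~ Bin(10, 0.5).
Step 4: Two-sided exact p-value = sum of Bin(10,0.5) probabilities at or below the observed probability = 0.109375.
Step 5: alpha = 0.05. fail to reject H0.

n_eff = 10, pos = 8, neg = 2, p = 0.109375, fail to reject H0.


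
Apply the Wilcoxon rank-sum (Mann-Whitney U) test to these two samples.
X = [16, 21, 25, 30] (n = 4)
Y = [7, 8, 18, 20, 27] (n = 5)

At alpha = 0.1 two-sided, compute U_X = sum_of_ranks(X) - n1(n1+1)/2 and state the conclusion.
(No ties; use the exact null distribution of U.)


Step 1: Combine and sort all 9 observations; assign midranks.
sorted (value, group): (7,Y), (8,Y), (16,X), (18,Y), (20,Y), (21,X), (25,X), (27,Y), (30,X)
ranks: 7->1, 8->2, 16->3, 18->4, 20->5, 21->6, 25->7, 27->8, 30->9
Step 2: Rank sum for X: R1 = 3 + 6 + 7 + 9 = 25.
Step 3: U_X = R1 - n1(n1+1)/2 = 25 - 4*5/2 = 25 - 10 = 15.
       U_Y = n1*n2 - U_X = 20 - 15 = 5.
Step 4: No ties, so the exact null distribution of U (based on enumerating the C(9,4) = 126 equally likely rank assignments) gives the two-sided p-value.
Step 5: p-value = 0.285714; compare to alpha = 0.1. fail to reject H0.

U_X = 15, p = 0.285714, fail to reject H0 at alpha = 0.1.


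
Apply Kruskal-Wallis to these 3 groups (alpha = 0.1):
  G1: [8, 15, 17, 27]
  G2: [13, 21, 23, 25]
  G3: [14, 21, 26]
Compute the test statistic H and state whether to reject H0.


Step 1: Combine all N = 11 observations and assign midranks.
sorted (value, group, rank): (8,G1,1), (13,G2,2), (14,G3,3), (15,G1,4), (17,G1,5), (21,G2,6.5), (21,G3,6.5), (23,G2,8), (25,G2,9), (26,G3,10), (27,G1,11)
Step 2: Sum ranks within each group.
R_1 = 21 (n_1 = 4)
R_2 = 25.5 (n_2 = 4)
R_3 = 19.5 (n_3 = 3)
Step 3: H = 12/(N(N+1)) * sum(R_i^2/n_i) - 3(N+1)
     = 12/(11*12) * (21^2/4 + 25.5^2/4 + 19.5^2/3) - 3*12
     = 0.090909 * 399.562 - 36
     = 0.323864.
Step 4: Ties present; correction factor C = 1 - 6/(11^3 - 11) = 0.995455. Corrected H = 0.323864 / 0.995455 = 0.325342.
Step 5: Under H0, H ~ chi^2(2); p-value = 0.849871.
Step 6: alpha = 0.1. fail to reject H0.

H = 0.3253, df = 2, p = 0.849871, fail to reject H0.


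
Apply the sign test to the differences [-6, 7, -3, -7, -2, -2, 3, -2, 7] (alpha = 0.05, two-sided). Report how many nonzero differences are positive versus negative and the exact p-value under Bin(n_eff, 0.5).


Step 1: Discard zero differences. Original n = 9; n_eff = number of nonzero differences = 9.
Nonzero differences (with sign): -6, +7, -3, -7, -2, -2, +3, -2, +7
Step 2: Count signs: positive = 3, negative = 6.
Step 3: Under H0: P(positive) = 0.5, so the number of positives S ~ Bin(9, 0.5).
Step 4: Two-sided exact p-value = sum of Bin(9,0.5) probabilities at or below the observed probability = 0.507812.
Step 5: alpha = 0.05. fail to reject H0.

n_eff = 9, pos = 3, neg = 6, p = 0.507812, fail to reject H0.


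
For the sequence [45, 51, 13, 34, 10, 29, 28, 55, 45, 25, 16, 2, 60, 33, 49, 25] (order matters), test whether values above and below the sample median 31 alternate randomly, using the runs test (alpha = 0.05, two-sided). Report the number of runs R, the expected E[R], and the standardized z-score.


Step 1: Compute median = 31; label A = above, B = below.
Labels in order: AABABBBAABBBAAAB  (n_A = 8, n_B = 8)
Step 2: Count runs R = 8.
Step 3: Under H0 (random ordering), E[R] = 2*n_A*n_B/(n_A+n_B) + 1 = 2*8*8/16 + 1 = 9.0000.
        Var[R] = 2*n_A*n_B*(2*n_A*n_B - n_A - n_B) / ((n_A+n_B)^2 * (n_A+n_B-1)) = 14336/3840 = 3.7333.
        SD[R] = 1.9322.
Step 4: Continuity-corrected z = (R + 0.5 - E[R]) / SD[R] = (8 + 0.5 - 9.0000) / 1.9322 = -0.2588.
Step 5: Two-sided p-value via normal approximation = 2*(1 - Phi(|z|)) = 0.795809.
Step 6: alpha = 0.05. fail to reject H0.

R = 8, z = -0.2588, p = 0.795809, fail to reject H0.


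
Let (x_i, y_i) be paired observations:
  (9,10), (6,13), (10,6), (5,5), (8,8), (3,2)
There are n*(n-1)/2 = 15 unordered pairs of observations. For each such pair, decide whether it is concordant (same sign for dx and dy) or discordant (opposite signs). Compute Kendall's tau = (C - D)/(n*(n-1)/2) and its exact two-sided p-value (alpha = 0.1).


Step 1: Enumerate the 15 unordered pairs (i,j) with i<j and classify each by sign(x_j-x_i) * sign(y_j-y_i).
  (1,2):dx=-3,dy=+3->D; (1,3):dx=+1,dy=-4->D; (1,4):dx=-4,dy=-5->C; (1,5):dx=-1,dy=-2->C
  (1,6):dx=-6,dy=-8->C; (2,3):dx=+4,dy=-7->D; (2,4):dx=-1,dy=-8->C; (2,5):dx=+2,dy=-5->D
  (2,6):dx=-3,dy=-11->C; (3,4):dx=-5,dy=-1->C; (3,5):dx=-2,dy=+2->D; (3,6):dx=-7,dy=-4->C
  (4,5):dx=+3,dy=+3->C; (4,6):dx=-2,dy=-3->C; (5,6):dx=-5,dy=-6->C
Step 2: C = 10, D = 5, total pairs = 15.
Step 3: tau = (C - D)/(n(n-1)/2) = (10 - 5)/15 = 0.333333.
Step 4: Exact two-sided p-value (enumerate n! = 720 permutations of y under H0): p = 0.469444.
Step 5: alpha = 0.1. fail to reject H0.

tau_b = 0.3333 (C=10, D=5), p = 0.469444, fail to reject H0.


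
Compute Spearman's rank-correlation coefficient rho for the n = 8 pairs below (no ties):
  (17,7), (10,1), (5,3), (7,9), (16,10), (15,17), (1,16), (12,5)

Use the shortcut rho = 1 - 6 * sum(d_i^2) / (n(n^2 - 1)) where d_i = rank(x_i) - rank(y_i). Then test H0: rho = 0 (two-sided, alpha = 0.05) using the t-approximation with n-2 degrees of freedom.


Step 1: Rank x and y separately (midranks; no ties here).
rank(x): 17->8, 10->4, 5->2, 7->3, 16->7, 15->6, 1->1, 12->5
rank(y): 7->4, 1->1, 3->2, 9->5, 10->6, 17->8, 16->7, 5->3
Step 2: d_i = R_x(i) - R_y(i); compute d_i^2.
  (8-4)^2=16, (4-1)^2=9, (2-2)^2=0, (3-5)^2=4, (7-6)^2=1, (6-8)^2=4, (1-7)^2=36, (5-3)^2=4
sum(d^2) = 74.
Step 3: rho = 1 - 6*74 / (8*(8^2 - 1)) = 1 - 444/504 = 0.119048.
Step 4: Under H0, t = rho * sqrt((n-2)/(1-rho^2)) = 0.2937 ~ t(6).
Step 5: Two-sided p-value from the t-distribution with 6 df = 0.778886.
Step 6: alpha = 0.05. fail to reject H0.

rho = 0.1190, p = 0.778886, fail to reject H0 at alpha = 0.05.


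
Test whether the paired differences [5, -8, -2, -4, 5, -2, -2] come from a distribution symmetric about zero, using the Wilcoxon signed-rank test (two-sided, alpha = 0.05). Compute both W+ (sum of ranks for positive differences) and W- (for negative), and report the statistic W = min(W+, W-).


Step 1: Drop any zero differences (none here) and take |d_i|.
|d| = [5, 8, 2, 4, 5, 2, 2]
Step 2: Midrank |d_i| (ties get averaged ranks).
ranks: |5|->5.5, |8|->7, |2|->2, |4|->4, |5|->5.5, |2|->2, |2|->2
Step 3: Attach original signs; sum ranks with positive sign and with negative sign.
W+ = 5.5 + 5.5 = 11
W- = 7 + 2 + 4 + 2 + 2 = 17
(Check: W+ + W- = 28 should equal n(n+1)/2 = 28.)
Step 4: Test statistic W = min(W+, W-) = 11.
Step 5: Ties in |d|, so use the tie-corrected normal approximation.
        E[W] = n(n+1)/4 = 7*8/4 = 14.
        Tie groups: |d|=2 (t=3), |d|=5 (t=2); sum(t^3 - t) = 30.
        Var[W] = n(n+1)(2n+1)/24 - sum(t^3-t)/48 = 840/24 - 30/48 = 34.375.
        z = (W - E[W]) / sqrt(Var[W]) = (11 - 14) / 5.8630 = -0.5117.
        Two-sided p = 2*Phi(z) = 0.608874.
Step 6: alpha = 0.05. fail to reject H0.

W+ = 11, W- = 17, W = min = 11, p = 0.608874, fail to reject H0.


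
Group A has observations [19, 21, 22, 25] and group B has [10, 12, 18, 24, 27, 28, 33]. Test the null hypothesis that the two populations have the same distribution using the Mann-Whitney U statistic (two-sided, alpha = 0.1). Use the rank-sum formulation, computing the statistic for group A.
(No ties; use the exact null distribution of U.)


Step 1: Combine and sort all 11 observations; assign midranks.
sorted (value, group): (10,Y), (12,Y), (18,Y), (19,X), (21,X), (22,X), (24,Y), (25,X), (27,Y), (28,Y), (33,Y)
ranks: 10->1, 12->2, 18->3, 19->4, 21->5, 22->6, 24->7, 25->8, 27->9, 28->10, 33->11
Step 2: Rank sum for X: R1 = 4 + 5 + 6 + 8 = 23.
Step 3: U_X = R1 - n1(n1+1)/2 = 23 - 4*5/2 = 23 - 10 = 13.
       U_Y = n1*n2 - U_X = 28 - 13 = 15.
Step 4: No ties, so the exact null distribution of U (based on enumerating the C(11,4) = 330 equally likely rank assignments) gives the two-sided p-value.
Step 5: p-value = 0.927273; compare to alpha = 0.1. fail to reject H0.

U_X = 13, p = 0.927273, fail to reject H0 at alpha = 0.1.


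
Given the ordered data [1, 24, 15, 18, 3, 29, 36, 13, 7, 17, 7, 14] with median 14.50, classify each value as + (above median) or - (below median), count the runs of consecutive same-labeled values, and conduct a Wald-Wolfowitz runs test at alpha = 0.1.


Step 1: Compute median = 14.50; label A = above, B = below.
Labels in order: BAAABAABBABB  (n_A = 6, n_B = 6)
Step 2: Count runs R = 7.
Step 3: Under H0 (random ordering), E[R] = 2*n_A*n_B/(n_A+n_B) + 1 = 2*6*6/12 + 1 = 7.0000.
        Var[R] = 2*n_A*n_B*(2*n_A*n_B - n_A - n_B) / ((n_A+n_B)^2 * (n_A+n_B-1)) = 4320/1584 = 2.7273.
        SD[R] = 1.6514.
Step 4: R = E[R], so z = 0 with no continuity correction.
Step 5: Two-sided p-value via normal approximation = 2*(1 - Phi(|z|)) = 1.000000.
Step 6: alpha = 0.1. fail to reject H0.

R = 7, z = 0.0000, p = 1.000000, fail to reject H0.


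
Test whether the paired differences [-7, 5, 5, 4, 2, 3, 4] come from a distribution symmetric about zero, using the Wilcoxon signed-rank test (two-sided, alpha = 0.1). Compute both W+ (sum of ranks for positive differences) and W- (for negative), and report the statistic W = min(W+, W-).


Step 1: Drop any zero differences (none here) and take |d_i|.
|d| = [7, 5, 5, 4, 2, 3, 4]
Step 2: Midrank |d_i| (ties get averaged ranks).
ranks: |7|->7, |5|->5.5, |5|->5.5, |4|->3.5, |2|->1, |3|->2, |4|->3.5
Step 3: Attach original signs; sum ranks with positive sign and with negative sign.
W+ = 5.5 + 5.5 + 3.5 + 1 + 2 + 3.5 = 21
W- = 7 = 7
(Check: W+ + W- = 28 should equal n(n+1)/2 = 28.)
Step 4: Test statistic W = min(W+, W-) = 7.
Step 5: Ties in |d|, so use the tie-corrected normal approximation.
        E[W] = n(n+1)/4 = 7*8/4 = 14.
        Tie groups: |d|=4 (t=2), |d|=5 (t=2); sum(t^3 - t) = 12.
        Var[W] = n(n+1)(2n+1)/24 - sum(t^3-t)/48 = 840/24 - 12/48 = 34.75.
        z = (W - E[W]) / sqrt(Var[W]) = (7 - 14) / 5.8949 = -1.1875.
        Two-sided p = 2*Phi(z) = 0.235044.
Step 6: alpha = 0.1. fail to reject H0.

W+ = 21, W- = 7, W = min = 7, p = 0.235044, fail to reject H0.
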